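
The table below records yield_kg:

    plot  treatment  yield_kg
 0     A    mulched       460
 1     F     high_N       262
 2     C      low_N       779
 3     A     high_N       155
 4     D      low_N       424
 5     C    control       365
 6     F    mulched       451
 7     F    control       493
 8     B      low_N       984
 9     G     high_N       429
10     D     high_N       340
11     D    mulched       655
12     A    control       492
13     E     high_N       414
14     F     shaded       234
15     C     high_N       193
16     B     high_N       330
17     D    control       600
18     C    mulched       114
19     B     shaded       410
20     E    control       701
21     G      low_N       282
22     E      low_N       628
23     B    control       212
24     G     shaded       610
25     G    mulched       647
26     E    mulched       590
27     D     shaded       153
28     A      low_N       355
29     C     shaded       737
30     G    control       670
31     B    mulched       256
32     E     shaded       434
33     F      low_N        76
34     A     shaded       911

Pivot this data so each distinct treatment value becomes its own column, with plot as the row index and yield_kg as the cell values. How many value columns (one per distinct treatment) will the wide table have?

5

5 distinct treatment values: mulched, low_N, shaded, high_N, control.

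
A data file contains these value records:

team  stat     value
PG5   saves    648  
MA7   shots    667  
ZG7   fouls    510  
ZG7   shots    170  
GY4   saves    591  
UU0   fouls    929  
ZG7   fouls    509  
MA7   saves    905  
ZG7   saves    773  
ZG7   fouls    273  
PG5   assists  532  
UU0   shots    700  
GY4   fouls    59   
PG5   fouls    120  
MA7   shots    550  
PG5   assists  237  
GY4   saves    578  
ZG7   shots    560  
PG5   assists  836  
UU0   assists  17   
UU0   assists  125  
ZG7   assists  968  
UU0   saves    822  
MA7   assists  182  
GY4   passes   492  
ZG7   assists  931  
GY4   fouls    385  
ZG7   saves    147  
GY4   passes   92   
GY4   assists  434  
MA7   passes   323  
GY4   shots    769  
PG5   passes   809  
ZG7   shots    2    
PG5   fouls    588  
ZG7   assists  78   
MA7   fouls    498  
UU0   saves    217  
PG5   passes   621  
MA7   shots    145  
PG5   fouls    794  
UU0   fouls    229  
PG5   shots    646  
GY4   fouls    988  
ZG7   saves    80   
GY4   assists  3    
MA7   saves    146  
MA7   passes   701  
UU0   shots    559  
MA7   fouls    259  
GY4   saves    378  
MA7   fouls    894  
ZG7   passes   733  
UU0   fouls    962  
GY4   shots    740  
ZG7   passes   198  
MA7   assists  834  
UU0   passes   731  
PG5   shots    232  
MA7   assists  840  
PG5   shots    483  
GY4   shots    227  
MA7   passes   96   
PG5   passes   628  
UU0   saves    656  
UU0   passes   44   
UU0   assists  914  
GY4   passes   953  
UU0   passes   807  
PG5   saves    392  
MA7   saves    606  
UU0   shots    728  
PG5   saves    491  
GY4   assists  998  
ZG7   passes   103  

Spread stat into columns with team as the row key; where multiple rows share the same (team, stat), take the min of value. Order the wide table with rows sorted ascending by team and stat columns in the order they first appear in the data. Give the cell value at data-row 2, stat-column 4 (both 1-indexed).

With rows sorted ascending by team, row 2 is team=MA7. stat columns in first-appearance order: saves, shots, fouls, assists, passes; column 4 is assists.
Long rows with team=MA7, stat=assists: min(182, 834, 840) = 182.

182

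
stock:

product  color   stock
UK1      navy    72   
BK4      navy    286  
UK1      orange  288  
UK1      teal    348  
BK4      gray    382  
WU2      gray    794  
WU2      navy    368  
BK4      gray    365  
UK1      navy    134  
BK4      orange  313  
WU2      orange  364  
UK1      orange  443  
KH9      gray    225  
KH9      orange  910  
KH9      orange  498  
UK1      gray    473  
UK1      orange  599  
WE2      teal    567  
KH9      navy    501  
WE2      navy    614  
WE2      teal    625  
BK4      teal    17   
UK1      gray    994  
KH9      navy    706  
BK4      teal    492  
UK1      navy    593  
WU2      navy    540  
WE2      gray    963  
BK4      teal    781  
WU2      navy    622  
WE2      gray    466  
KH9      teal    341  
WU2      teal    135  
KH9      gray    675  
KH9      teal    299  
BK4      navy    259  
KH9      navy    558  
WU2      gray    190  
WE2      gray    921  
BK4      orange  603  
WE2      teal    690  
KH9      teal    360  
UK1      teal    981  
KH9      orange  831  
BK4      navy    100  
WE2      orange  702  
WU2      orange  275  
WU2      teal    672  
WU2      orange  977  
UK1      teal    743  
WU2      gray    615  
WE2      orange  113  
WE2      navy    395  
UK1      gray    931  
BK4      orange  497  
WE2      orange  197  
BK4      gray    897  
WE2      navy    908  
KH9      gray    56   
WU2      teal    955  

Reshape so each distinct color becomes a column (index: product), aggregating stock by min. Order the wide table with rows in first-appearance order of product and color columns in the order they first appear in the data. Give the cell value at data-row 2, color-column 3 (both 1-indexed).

17

With rows in first-appearance order of product, row 2 is product=BK4. color columns in first-appearance order: navy, orange, teal, gray; column 3 is teal.
Long rows with product=BK4, color=teal: min(17, 492, 781) = 17.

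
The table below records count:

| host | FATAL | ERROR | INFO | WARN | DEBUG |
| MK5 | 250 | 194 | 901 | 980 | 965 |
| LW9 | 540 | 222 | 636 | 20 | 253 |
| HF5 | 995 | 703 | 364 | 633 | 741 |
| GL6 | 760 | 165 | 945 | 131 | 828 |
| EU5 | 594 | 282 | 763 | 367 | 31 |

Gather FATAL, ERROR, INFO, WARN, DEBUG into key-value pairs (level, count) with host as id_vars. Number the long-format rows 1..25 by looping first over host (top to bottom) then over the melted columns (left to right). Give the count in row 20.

828

25 rows total (5 × 5). Row 20: index ⌊(20-1)/5⌋ = 3 into host → GL6; (20-1) mod 5 = 4 into the melted columns → DEBUG.
So row 20 is (GL6, DEBUG, 828); count = 828.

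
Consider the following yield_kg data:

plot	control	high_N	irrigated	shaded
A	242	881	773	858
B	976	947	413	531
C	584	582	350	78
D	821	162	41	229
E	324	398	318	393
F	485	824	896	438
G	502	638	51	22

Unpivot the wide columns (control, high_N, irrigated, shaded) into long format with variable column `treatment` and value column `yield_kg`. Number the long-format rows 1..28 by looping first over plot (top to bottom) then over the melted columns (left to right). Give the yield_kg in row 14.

162

28 rows total (7 × 4). Row 14: index ⌊(14-1)/4⌋ = 3 into plot → D; (14-1) mod 4 = 1 into the melted columns → high_N.
So row 14 is (D, high_N, 162); yield_kg = 162.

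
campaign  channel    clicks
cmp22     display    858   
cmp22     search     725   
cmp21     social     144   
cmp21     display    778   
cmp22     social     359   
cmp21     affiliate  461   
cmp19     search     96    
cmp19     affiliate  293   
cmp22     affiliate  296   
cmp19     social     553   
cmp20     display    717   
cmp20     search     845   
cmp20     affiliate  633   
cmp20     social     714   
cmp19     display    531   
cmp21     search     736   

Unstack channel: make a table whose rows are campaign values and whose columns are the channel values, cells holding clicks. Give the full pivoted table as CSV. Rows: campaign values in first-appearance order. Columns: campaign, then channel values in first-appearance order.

campaign,display,search,social,affiliate
cmp22,858,725,359,296
cmp21,778,736,144,461
cmp19,531,96,553,293
cmp20,717,845,714,633

Columns: campaign plus the 4 distinct channel values (display, search, social, affiliate).
For example, row cmp22 column display takes clicks=858 from the long row (cmp22, display).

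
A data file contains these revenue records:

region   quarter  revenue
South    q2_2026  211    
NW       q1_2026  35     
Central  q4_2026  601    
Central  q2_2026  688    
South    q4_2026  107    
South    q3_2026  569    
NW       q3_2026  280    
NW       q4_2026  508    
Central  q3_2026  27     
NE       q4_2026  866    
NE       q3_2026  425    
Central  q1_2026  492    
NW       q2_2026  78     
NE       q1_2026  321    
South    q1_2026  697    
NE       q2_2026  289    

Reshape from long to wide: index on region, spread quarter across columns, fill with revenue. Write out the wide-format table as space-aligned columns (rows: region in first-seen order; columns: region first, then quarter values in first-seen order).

region   q2_2026  q1_2026  q4_2026  q3_2026
South    211      697      107      569    
NW       78       35       508      280    
Central  688      492      601      27     
NE       289      321      866      425    

Columns: region plus the 4 distinct quarter values (q2_2026, q1_2026, q4_2026, q3_2026).
For example, row South column q2_2026 takes revenue=211 from the long row (South, q2_2026).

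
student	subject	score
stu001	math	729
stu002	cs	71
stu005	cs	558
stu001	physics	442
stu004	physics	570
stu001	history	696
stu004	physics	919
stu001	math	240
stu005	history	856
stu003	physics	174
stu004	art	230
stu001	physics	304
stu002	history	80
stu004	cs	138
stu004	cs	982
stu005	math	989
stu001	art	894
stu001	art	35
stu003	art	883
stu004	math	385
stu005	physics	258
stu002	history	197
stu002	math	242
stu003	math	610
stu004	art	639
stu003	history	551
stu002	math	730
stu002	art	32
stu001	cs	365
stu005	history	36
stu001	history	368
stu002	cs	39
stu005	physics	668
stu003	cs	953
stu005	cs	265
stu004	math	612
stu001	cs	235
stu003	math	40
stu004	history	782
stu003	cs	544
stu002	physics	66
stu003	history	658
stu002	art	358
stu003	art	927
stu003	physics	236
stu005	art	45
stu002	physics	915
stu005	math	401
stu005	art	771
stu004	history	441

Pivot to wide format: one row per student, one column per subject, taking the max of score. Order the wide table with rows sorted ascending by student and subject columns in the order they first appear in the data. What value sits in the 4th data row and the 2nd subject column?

With rows sorted ascending by student, row 4 is student=stu004. subject columns in first-appearance order: math, cs, physics, history, art; column 2 is cs.
Long rows with student=stu004, subject=cs: max(138, 982) = 982.

982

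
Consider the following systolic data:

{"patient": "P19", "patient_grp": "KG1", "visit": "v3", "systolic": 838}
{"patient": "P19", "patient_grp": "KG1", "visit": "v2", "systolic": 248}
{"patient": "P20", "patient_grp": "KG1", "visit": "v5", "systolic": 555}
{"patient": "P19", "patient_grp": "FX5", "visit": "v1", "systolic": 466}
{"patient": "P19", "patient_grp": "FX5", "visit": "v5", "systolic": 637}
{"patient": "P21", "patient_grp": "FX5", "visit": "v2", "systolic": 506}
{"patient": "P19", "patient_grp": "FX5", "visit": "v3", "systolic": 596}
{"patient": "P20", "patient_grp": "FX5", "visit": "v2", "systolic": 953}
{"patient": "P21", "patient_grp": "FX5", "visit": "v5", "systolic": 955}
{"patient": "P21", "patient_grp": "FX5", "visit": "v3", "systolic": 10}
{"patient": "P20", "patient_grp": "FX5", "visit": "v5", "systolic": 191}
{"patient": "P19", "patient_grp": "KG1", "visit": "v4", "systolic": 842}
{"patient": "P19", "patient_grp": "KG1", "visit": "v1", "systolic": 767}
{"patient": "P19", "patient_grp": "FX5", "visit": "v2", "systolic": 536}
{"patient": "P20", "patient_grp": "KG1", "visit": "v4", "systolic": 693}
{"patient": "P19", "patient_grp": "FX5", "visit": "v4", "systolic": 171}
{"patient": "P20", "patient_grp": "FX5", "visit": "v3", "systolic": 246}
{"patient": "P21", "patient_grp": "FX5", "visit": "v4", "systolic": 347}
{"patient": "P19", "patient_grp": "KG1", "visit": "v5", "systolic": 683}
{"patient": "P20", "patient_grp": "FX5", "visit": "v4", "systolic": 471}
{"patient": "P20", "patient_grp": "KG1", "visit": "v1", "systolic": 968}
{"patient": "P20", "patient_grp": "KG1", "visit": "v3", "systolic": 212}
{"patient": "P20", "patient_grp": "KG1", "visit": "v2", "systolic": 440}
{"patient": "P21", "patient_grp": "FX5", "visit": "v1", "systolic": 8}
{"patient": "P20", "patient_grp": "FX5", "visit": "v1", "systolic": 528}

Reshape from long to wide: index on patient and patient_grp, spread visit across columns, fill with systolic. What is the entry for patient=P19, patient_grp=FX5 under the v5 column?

Wide layout: rows indexed by patient and patient_grp, columns are the 5 distinct visit values (v3, v2, v5, v1, v4).
Cell (patient=P19, patient_grp=FX5, visit=v5) draws from the long row where patient=P19, patient_grp=FX5 and visit=v5, which has systolic=637.

637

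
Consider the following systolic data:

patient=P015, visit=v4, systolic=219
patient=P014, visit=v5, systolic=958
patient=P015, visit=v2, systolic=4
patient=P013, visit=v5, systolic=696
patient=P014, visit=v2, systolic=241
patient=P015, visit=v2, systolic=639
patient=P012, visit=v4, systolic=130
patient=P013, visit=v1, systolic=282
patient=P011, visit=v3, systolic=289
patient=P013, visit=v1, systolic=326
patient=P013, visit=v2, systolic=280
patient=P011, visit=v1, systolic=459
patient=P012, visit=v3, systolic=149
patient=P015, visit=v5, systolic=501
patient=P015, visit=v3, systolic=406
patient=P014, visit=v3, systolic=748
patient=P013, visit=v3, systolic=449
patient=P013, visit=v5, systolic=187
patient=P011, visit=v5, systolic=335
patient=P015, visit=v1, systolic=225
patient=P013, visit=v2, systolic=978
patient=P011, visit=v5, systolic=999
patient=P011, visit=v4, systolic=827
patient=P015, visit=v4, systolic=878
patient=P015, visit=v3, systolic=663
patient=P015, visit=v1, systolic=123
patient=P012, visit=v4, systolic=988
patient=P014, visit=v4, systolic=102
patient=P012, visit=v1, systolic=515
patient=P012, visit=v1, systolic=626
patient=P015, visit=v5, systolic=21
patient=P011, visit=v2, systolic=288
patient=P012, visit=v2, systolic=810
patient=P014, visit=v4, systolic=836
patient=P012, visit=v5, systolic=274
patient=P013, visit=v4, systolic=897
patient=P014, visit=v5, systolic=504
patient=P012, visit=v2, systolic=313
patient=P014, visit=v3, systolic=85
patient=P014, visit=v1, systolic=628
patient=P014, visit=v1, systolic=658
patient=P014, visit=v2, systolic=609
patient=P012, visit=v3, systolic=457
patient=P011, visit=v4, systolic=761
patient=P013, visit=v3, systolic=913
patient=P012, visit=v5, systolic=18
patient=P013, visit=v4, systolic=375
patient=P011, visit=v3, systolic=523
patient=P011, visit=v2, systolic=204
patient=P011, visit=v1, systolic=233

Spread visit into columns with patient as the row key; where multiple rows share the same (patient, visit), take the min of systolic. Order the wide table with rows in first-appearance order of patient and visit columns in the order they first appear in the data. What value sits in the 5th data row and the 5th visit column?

289

With rows in first-appearance order of patient, row 5 is patient=P011. visit columns in first-appearance order: v4, v5, v2, v1, v3; column 5 is v3.
Long rows with patient=P011, visit=v3: min(289, 523) = 289.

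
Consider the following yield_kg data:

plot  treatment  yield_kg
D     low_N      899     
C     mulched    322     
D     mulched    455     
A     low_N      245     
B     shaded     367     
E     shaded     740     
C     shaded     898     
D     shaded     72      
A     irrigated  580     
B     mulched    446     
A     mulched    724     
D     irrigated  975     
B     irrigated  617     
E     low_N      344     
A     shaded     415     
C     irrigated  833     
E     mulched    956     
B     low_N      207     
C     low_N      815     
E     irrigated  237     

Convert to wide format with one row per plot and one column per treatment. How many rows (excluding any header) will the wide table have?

5 distinct plot values → 5 rows.

5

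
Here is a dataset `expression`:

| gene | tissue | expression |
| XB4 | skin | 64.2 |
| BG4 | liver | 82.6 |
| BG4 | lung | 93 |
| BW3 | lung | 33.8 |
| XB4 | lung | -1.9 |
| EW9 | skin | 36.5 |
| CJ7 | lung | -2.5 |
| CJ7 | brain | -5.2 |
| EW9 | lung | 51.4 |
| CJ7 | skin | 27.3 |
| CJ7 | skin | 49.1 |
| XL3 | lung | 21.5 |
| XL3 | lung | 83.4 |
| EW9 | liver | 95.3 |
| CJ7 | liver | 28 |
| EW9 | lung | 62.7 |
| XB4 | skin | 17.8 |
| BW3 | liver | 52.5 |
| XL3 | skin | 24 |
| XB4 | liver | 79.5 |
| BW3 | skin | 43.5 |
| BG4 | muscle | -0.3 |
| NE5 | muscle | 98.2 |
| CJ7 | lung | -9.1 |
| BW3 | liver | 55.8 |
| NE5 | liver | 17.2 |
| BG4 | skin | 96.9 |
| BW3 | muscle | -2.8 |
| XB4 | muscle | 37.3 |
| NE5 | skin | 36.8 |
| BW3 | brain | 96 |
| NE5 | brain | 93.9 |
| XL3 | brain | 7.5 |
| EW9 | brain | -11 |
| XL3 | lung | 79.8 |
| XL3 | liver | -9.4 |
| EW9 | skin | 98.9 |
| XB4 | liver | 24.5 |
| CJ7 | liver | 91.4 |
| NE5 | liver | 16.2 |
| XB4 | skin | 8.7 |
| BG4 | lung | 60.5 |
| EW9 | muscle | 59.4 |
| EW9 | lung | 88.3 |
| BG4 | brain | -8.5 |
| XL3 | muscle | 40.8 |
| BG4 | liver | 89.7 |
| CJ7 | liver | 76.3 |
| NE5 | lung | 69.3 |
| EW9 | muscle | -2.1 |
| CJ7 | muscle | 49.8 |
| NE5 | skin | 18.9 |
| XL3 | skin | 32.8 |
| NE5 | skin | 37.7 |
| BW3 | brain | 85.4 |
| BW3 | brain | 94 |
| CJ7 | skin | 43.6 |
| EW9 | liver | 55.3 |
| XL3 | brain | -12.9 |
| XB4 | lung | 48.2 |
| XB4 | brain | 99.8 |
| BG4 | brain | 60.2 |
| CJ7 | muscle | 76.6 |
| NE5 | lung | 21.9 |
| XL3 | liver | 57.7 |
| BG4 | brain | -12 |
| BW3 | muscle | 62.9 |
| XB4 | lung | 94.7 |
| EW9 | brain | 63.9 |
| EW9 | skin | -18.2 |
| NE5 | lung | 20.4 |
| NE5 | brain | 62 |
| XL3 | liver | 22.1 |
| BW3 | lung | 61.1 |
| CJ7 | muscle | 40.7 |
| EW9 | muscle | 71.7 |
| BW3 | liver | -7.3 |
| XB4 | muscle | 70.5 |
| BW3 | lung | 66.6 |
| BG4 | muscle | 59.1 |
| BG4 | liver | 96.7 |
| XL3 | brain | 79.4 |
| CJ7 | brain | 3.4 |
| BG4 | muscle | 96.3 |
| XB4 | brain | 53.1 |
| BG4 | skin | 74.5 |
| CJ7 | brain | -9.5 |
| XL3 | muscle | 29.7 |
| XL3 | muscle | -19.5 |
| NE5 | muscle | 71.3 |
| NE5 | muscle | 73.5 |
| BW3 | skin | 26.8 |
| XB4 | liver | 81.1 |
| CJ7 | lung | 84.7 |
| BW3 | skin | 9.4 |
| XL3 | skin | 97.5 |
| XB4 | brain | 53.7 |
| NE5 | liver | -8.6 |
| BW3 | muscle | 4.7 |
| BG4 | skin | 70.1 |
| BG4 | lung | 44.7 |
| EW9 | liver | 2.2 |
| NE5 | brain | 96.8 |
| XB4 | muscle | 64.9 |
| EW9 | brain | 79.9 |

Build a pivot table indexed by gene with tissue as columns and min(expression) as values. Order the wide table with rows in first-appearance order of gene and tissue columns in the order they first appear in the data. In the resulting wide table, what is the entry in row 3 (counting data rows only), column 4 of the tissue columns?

With rows in first-appearance order of gene, row 3 is gene=BW3. tissue columns in first-appearance order: skin, liver, lung, brain, muscle; column 4 is brain.
Long rows with gene=BW3, tissue=brain: min(96, 85.4, 94) = 85.4.

85.4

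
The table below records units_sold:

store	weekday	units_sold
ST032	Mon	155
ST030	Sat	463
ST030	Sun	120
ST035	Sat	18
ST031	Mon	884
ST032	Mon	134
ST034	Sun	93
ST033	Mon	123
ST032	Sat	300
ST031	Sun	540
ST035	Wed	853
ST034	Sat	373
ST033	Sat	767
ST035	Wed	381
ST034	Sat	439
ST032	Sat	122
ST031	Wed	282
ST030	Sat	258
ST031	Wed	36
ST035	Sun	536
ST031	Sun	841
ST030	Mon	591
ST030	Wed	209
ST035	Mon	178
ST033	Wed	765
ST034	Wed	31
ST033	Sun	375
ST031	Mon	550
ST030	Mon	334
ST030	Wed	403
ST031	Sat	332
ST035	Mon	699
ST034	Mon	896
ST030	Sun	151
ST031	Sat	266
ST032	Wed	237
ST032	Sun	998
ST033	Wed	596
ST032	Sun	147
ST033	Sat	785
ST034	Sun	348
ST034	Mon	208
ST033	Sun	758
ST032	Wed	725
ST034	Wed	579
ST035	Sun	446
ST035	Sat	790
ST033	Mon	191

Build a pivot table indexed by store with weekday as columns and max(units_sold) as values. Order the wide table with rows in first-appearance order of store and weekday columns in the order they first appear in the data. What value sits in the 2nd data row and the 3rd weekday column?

151

With rows in first-appearance order of store, row 2 is store=ST030. weekday columns in first-appearance order: Mon, Sat, Sun, Wed; column 3 is Sun.
Long rows with store=ST030, weekday=Sun: max(120, 151) = 151.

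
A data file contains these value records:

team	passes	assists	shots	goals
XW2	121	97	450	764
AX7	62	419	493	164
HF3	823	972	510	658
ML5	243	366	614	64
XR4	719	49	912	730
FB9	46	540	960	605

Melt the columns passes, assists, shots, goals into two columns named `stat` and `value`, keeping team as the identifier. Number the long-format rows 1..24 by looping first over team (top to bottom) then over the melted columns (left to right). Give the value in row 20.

24 rows total (6 × 4). Row 20: index ⌊(20-1)/4⌋ = 4 into team → XR4; (20-1) mod 4 = 3 into the melted columns → goals.
So row 20 is (XR4, goals, 730); value = 730.

730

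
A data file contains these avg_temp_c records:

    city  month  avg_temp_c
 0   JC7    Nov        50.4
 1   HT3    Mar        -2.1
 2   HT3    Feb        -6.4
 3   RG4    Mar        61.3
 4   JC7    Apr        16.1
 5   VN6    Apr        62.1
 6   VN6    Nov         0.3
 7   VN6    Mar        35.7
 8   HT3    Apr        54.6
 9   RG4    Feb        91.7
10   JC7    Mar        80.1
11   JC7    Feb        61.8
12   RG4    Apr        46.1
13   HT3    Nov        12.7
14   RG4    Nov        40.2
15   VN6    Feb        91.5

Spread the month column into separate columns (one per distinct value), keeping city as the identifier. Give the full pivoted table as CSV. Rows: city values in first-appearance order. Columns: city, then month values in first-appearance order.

city,Nov,Mar,Feb,Apr
JC7,50.4,80.1,61.8,16.1
HT3,12.7,-2.1,-6.4,54.6
RG4,40.2,61.3,91.7,46.1
VN6,0.3,35.7,91.5,62.1

Columns: city plus the 4 distinct month values (Nov, Mar, Feb, Apr).
For example, row JC7 column Nov takes avg_temp_c=50.4 from the long row (JC7, Nov).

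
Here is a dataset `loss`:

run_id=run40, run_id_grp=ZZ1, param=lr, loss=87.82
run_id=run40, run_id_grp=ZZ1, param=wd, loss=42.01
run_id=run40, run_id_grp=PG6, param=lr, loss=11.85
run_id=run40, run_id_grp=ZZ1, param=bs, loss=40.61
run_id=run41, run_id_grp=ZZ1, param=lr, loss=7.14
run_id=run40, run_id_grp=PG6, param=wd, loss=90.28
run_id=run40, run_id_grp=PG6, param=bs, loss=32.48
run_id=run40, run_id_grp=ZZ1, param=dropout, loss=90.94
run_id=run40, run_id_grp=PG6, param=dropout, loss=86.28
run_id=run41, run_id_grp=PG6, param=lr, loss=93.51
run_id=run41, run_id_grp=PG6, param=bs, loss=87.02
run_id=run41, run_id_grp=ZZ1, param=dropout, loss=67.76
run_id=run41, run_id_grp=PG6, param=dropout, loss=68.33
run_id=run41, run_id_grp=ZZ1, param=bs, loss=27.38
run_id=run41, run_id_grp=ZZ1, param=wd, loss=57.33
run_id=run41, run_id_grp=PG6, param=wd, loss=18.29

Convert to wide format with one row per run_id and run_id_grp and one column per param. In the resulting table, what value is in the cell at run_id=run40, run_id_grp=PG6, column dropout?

86.28

Wide layout: rows indexed by run_id and run_id_grp, columns are the 4 distinct param values (lr, wd, bs, dropout).
Cell (run_id=run40, run_id_grp=PG6, param=dropout) draws from the long row where run_id=run40, run_id_grp=PG6 and param=dropout, which has loss=86.28.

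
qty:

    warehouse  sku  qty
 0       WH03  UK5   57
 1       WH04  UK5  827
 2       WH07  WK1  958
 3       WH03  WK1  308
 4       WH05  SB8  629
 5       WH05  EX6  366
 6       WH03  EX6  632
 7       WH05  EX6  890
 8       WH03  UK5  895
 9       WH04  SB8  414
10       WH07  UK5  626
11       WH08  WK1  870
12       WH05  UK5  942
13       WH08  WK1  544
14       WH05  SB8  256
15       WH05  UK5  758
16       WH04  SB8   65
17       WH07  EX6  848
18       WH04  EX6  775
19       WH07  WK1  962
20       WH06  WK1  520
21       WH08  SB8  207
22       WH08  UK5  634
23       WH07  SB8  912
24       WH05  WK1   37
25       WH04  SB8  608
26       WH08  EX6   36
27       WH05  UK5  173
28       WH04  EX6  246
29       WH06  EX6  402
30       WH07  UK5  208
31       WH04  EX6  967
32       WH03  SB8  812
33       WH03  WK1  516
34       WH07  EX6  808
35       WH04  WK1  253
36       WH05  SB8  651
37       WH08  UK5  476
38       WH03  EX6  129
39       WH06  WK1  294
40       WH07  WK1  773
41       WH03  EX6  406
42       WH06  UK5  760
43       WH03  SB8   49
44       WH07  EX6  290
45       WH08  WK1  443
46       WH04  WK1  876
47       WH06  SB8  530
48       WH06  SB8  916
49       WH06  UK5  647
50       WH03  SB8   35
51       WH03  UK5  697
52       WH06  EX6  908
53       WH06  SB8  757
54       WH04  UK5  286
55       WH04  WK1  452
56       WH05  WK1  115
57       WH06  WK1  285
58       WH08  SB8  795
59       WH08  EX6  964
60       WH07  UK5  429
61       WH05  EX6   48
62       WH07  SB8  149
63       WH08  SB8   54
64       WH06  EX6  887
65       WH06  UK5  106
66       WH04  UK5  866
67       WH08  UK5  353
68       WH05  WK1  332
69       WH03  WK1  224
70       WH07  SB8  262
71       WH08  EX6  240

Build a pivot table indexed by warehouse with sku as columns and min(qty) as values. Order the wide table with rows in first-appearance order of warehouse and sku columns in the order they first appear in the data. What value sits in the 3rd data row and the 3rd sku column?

With rows in first-appearance order of warehouse, row 3 is warehouse=WH07. sku columns in first-appearance order: UK5, WK1, SB8, EX6; column 3 is SB8.
Long rows with warehouse=WH07, sku=SB8: min(912, 149, 262) = 149.

149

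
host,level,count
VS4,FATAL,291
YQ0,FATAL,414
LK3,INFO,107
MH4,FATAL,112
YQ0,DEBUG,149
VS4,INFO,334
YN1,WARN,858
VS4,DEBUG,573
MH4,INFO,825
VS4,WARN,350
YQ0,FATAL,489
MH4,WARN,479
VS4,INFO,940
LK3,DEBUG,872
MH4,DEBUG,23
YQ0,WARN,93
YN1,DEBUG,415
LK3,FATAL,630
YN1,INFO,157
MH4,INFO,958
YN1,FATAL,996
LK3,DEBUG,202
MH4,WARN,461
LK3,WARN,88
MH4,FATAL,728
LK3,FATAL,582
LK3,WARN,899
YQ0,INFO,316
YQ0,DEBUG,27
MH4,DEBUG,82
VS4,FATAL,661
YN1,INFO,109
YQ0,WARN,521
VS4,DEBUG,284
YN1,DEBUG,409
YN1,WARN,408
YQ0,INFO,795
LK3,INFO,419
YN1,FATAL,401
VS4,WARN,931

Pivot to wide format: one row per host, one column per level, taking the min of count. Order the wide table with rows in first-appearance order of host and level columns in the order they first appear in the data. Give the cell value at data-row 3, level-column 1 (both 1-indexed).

With rows in first-appearance order of host, row 3 is host=LK3. level columns in first-appearance order: FATAL, INFO, DEBUG, WARN; column 1 is FATAL.
Long rows with host=LK3, level=FATAL: min(630, 582) = 582.

582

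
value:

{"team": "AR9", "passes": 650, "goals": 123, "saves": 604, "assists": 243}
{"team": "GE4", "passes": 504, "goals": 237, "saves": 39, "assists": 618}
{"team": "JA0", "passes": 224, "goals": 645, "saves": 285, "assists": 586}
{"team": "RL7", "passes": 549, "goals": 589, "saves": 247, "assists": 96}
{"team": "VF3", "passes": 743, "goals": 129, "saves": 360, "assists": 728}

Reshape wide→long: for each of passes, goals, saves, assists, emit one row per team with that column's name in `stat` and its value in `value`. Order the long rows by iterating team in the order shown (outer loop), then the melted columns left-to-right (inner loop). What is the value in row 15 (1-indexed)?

20 rows total (5 × 4). Row 15: index ⌊(15-1)/4⌋ = 3 into team → RL7; (15-1) mod 4 = 2 into the melted columns → saves.
So row 15 is (RL7, saves, 247); value = 247.

247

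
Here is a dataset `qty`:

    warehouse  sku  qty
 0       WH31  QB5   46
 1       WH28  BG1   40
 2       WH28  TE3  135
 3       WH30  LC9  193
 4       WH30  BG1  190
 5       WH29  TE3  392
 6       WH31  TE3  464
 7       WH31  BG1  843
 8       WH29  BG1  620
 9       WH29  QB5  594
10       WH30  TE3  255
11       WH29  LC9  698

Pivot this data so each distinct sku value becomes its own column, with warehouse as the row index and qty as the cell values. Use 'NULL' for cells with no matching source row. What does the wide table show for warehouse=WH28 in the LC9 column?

NULL

No long-format row has warehouse=WH28 and sku=LC9, so the cell is NULL.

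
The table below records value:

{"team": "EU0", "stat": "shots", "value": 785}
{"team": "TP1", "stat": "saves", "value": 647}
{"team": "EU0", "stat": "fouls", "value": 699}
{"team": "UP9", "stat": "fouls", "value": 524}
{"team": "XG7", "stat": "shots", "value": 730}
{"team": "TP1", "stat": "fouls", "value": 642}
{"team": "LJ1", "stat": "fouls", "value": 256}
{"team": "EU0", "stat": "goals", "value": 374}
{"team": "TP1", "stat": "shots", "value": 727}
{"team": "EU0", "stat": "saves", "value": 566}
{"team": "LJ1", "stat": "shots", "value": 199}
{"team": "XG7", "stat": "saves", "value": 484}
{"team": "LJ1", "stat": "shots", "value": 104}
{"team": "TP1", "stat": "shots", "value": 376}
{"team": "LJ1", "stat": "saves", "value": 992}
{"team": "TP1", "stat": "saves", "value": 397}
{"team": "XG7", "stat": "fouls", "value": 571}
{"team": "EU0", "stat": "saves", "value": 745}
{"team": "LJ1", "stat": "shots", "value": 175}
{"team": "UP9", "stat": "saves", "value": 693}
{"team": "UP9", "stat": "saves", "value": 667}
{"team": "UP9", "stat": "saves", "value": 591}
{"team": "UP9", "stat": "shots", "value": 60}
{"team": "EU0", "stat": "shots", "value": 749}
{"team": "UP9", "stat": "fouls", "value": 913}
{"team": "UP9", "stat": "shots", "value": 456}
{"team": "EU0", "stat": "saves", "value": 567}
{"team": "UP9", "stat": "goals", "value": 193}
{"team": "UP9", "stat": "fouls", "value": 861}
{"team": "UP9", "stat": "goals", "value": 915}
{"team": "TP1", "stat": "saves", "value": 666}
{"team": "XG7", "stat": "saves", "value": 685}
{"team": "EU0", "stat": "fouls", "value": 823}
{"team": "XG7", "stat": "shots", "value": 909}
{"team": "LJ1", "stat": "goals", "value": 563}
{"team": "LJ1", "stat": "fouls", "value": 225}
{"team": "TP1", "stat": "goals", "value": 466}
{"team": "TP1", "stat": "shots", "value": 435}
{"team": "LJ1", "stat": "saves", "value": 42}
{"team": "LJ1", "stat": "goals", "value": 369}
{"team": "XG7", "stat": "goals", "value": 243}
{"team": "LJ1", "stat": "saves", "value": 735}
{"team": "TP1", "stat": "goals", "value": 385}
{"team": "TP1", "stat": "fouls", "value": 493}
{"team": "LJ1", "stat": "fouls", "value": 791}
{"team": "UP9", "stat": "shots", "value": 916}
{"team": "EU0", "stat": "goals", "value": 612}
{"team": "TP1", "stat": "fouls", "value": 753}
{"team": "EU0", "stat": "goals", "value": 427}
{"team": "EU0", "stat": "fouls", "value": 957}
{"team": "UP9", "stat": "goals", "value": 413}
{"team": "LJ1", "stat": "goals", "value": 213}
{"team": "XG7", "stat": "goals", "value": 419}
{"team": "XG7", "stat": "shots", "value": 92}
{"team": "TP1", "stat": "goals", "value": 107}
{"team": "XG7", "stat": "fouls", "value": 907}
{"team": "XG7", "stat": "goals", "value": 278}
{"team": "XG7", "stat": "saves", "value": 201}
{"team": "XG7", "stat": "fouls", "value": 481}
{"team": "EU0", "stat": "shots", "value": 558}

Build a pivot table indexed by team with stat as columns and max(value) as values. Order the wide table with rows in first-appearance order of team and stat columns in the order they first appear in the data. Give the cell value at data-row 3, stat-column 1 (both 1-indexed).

With rows in first-appearance order of team, row 3 is team=UP9. stat columns in first-appearance order: shots, saves, fouls, goals; column 1 is shots.
Long rows with team=UP9, stat=shots: max(60, 456, 916) = 916.

916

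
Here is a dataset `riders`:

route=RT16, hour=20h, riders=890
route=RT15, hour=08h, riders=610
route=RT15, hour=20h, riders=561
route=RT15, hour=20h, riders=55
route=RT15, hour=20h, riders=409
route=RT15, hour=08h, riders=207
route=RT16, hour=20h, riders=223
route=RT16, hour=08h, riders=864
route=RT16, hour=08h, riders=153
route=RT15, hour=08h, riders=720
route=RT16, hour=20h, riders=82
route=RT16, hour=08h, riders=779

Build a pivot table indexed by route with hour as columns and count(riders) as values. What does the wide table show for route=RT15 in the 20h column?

Rows with route=RT15 and hour=20h: riders values are 561, 55, 409.
3 rows match — count = 3.

3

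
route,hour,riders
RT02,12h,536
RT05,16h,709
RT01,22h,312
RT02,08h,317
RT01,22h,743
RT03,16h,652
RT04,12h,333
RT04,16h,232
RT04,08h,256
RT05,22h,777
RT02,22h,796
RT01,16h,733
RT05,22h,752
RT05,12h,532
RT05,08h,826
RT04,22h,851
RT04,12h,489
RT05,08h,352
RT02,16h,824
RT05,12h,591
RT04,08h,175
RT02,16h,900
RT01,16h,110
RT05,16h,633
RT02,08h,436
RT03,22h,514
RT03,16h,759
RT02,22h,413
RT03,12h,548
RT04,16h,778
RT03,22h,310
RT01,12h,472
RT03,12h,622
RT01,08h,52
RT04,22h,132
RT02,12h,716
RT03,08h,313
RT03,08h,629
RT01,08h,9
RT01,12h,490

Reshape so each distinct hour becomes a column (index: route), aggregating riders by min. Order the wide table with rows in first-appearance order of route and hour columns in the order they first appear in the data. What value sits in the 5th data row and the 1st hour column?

333

With rows in first-appearance order of route, row 5 is route=RT04. hour columns in first-appearance order: 12h, 16h, 22h, 08h; column 1 is 12h.
Long rows with route=RT04, hour=12h: min(333, 489) = 333.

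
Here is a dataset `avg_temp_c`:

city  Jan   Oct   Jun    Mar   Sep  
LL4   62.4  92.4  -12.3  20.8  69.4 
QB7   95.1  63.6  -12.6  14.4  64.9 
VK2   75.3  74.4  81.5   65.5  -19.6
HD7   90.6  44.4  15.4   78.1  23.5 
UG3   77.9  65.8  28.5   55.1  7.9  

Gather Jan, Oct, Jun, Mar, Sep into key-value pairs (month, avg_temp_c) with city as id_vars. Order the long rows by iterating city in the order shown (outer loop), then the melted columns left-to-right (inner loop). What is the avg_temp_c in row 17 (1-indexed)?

25 rows total (5 × 5). Row 17: index ⌊(17-1)/5⌋ = 3 into city → HD7; (17-1) mod 5 = 1 into the melted columns → Oct.
So row 17 is (HD7, Oct, 44.4); avg_temp_c = 44.4.

44.4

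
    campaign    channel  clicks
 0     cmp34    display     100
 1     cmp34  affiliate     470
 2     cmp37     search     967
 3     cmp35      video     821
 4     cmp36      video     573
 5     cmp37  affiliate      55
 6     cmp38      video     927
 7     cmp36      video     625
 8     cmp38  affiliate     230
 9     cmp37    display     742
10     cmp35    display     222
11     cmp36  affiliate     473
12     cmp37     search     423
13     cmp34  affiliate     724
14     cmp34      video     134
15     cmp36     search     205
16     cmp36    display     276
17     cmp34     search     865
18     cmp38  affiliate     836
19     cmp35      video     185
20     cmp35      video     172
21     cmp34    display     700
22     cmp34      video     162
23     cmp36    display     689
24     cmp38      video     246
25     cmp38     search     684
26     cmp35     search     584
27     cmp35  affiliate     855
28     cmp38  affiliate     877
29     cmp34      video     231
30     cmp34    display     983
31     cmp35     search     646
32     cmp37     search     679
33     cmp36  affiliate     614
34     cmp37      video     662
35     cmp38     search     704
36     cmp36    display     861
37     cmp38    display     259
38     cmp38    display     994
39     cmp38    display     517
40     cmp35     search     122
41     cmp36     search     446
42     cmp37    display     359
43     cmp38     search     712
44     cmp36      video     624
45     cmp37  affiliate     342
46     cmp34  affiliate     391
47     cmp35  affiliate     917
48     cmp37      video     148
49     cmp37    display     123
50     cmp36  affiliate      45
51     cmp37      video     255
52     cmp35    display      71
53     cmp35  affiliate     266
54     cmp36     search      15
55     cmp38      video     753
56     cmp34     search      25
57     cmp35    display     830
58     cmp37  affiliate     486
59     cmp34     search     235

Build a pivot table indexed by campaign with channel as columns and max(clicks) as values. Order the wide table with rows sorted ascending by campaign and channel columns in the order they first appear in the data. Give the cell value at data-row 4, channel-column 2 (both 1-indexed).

With rows sorted ascending by campaign, row 4 is campaign=cmp37. channel columns in first-appearance order: display, affiliate, search, video; column 2 is affiliate.
Long rows with campaign=cmp37, channel=affiliate: max(55, 342, 486) = 486.

486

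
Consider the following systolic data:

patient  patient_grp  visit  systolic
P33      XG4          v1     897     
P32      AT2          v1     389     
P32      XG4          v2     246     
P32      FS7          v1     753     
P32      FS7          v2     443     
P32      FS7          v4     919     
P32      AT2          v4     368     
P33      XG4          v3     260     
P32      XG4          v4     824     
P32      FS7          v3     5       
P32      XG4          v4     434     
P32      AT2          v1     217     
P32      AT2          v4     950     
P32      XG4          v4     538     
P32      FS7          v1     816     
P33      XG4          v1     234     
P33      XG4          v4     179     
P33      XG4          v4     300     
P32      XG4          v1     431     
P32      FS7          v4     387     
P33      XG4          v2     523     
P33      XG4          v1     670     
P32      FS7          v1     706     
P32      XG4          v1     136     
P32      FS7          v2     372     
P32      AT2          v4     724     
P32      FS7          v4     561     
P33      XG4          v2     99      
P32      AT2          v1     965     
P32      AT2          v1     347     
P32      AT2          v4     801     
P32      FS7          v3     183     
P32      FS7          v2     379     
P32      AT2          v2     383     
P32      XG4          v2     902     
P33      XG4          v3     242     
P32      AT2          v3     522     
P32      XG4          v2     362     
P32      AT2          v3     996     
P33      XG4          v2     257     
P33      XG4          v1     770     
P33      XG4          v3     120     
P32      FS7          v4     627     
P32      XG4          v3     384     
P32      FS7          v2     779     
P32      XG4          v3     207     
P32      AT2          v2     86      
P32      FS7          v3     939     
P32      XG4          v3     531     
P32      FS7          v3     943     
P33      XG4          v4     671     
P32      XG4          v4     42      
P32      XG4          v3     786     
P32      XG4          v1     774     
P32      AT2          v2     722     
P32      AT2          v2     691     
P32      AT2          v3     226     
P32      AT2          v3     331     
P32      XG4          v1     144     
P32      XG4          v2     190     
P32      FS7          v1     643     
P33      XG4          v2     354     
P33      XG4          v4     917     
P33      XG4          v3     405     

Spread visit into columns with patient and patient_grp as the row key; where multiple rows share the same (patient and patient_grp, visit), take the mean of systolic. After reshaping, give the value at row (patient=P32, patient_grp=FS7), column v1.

729.50

Rows with patient=P32, patient_grp=FS7 and visit=v1: systolic values are 753, 816, 706, 643.
(753 + 816 + 706 + 643) / 4 = 729.50.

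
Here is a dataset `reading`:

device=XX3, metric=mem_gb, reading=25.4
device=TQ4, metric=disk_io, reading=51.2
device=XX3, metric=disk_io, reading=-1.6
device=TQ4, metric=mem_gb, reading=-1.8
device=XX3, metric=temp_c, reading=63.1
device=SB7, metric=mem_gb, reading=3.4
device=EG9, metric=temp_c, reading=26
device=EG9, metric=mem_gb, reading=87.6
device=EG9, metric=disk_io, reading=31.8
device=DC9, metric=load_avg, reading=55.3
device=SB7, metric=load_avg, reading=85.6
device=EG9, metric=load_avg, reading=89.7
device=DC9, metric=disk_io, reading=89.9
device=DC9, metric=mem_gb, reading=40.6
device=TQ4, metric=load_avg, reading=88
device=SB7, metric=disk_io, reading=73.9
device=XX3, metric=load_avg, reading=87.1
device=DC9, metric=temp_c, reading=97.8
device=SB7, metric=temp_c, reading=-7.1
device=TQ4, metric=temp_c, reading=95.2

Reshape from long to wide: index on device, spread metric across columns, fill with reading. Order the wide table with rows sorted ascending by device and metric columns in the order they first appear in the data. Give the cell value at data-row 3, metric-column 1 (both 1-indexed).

With rows sorted ascending by device, row 3 is device=SB7. metric columns in first-appearance order: mem_gb, disk_io, temp_c, load_avg; column 1 is mem_gb.
Long rows with device=SB7, metric=mem_gb: reading = 3.4.

3.4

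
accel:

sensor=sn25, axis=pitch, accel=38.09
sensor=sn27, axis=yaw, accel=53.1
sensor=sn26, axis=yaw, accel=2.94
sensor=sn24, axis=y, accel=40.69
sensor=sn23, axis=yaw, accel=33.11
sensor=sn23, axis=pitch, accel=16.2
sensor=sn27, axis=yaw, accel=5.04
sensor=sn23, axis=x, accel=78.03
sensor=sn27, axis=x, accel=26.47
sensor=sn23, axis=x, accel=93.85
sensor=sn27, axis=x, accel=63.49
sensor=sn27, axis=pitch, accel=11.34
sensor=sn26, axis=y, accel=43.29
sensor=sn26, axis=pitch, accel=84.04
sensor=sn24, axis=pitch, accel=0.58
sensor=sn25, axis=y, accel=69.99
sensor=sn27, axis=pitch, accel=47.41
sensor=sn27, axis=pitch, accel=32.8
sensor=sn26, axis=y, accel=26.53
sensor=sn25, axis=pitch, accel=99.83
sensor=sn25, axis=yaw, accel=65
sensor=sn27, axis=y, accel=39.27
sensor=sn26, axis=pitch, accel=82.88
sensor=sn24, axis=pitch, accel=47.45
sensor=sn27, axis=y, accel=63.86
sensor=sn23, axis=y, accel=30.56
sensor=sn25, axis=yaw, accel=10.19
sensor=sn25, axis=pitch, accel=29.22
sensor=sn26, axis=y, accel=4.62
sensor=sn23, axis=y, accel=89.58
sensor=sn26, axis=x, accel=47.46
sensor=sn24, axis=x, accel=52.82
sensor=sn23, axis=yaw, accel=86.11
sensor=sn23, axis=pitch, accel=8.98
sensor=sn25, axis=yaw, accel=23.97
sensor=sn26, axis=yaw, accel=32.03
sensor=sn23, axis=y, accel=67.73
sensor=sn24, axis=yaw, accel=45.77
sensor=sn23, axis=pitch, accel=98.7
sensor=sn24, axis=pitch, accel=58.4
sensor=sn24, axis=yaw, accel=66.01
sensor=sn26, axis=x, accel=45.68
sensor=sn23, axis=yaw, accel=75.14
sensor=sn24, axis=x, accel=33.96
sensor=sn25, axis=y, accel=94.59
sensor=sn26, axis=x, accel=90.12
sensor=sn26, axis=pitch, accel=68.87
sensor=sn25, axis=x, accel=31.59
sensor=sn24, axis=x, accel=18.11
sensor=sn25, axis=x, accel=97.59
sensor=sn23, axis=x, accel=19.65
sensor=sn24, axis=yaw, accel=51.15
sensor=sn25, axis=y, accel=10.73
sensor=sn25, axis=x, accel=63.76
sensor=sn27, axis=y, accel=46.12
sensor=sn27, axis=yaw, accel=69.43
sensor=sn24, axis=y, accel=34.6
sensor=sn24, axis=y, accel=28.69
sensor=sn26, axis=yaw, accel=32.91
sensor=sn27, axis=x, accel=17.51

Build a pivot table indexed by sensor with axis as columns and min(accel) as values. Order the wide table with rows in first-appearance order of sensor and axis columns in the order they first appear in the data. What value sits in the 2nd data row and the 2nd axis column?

With rows in first-appearance order of sensor, row 2 is sensor=sn27. axis columns in first-appearance order: pitch, yaw, y, x; column 2 is yaw.
Long rows with sensor=sn27, axis=yaw: min(53.1, 5.04, 69.43) = 5.04.

5.04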